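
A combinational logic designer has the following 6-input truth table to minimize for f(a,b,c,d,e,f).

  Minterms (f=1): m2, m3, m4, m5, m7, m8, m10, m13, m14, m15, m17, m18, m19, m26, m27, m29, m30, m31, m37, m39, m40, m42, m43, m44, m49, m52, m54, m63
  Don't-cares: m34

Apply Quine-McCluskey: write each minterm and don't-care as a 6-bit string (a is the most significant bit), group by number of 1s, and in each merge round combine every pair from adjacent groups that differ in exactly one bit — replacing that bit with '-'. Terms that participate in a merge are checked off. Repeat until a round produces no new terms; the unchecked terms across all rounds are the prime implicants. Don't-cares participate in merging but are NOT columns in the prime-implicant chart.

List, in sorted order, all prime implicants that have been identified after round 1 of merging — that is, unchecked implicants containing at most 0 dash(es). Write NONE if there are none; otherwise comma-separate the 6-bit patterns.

NONE

[col 0] 000010*, 000011*, 000100*, 000101*, 000111*, 001000*, 001010*, 001101*, 001110*, 001111*, 010001*, 010010*, 010011*, 011010*, 011011*, 011101*, 011110*, 011111*, 100010*, 100101*, 100111*, 101000*, 101010*, 101011*, 101100*, 110001*, 110100*, 110110*, 111111*
[col 1] -00010*, -00101*, -00111*, -01000*, -01010*, -10001, -11111, 0-0010*, 0-0011*, 0-1010*, 0-1101*, 0-1110*, 0-1111*, 00-010*, 00-101*, 00-111*, 000-11, 00001-*, 0001-1*, 00010-, 001-10*, 0010-0*, 0011-1*, 00111-*, 01-010*, 01-011*, 0100-1, 01001-*, 011-10*, 011-11*, 01101-*, 0111-1*, 01111-*, 10-010*, 1001-1*, 101-00, 1010-0*, 10101-, 1101-0
[col 2] -0-010, -001-1, -010-0, 0--010, 0-001-, 0-1-10, 0-11-1, 0-111-, 00-1-1, 01-01-, 011-1-
Prime implicants: -0-010, -001-1, -010-0, -10001, -11111, 0--010, 0-001-, 0-1-10, 0-11-1, 0-111-, 00-1-1, 000-11, 00010-, 01-01-, 0100-1, 011-1-, 101-00, 10101-, 1101-0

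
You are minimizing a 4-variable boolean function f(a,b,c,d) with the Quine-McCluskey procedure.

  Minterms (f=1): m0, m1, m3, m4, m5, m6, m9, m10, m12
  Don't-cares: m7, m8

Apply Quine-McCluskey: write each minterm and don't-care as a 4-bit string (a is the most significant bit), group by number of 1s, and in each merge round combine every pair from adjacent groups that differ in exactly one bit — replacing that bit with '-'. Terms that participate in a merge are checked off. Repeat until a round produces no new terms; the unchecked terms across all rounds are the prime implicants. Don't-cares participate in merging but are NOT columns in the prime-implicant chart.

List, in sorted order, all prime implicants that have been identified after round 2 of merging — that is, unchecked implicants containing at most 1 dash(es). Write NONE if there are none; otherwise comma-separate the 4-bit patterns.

10-0

size-2^0 implicants → 0000(✓)  0001(✓)  0011(✓)  0100(✓)  0101(✓)  0110(✓)  0111(✓)  1000(✓)  1001(✓)  1010(✓)  1100(✓)
size-2^1 implicants → -000(✓)  -001(✓)  -100(✓)  0-00(✓)  0-01(✓)  0-11(✓)  00-1(✓)  000-(✓)  01-0(✓)  01-1(✓)  010-(✓)  011-(✓)  1-00(✓)  10-0  100-(✓)
size-2^2 implicants → --00  -00-  0--1  0-0-  01--
Unchecked terms (primes): --00, -00-, 0--1, 0-0-, 01--, 10-0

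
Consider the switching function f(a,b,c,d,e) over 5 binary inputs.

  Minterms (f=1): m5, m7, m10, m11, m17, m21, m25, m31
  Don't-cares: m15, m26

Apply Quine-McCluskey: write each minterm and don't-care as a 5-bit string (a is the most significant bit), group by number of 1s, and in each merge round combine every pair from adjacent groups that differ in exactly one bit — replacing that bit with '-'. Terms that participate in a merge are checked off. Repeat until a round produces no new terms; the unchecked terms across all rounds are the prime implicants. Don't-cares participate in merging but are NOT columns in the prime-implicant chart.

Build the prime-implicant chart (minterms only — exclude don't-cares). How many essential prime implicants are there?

2

[col 0] 00101*, 00111*, 01010*, 01011*, 01111*, 10001*, 10101*, 11001*, 11010*, 11111*
[col 1] -0101, -1010, -1111, 0-111, 001-1, 01-11, 0101-, 1-001, 10-01
Prime implicants: -0101, -1010, -1111, 0-111, 001-1, 01-11, 0101-, 1-001, 10-01
PI chart (minterm → PIs covering it):
  5 | -0101,001-1
  7 | 0-111,001-1
  10 | -1010,0101-
  11 | 01-11,0101-
  17 | 1-001,10-01
  21 | -0101,10-01
  25 | 1-001  (sole → essential)
  31 | -1111  (sole → essential)
Essential prime implicants: -1111, 1-001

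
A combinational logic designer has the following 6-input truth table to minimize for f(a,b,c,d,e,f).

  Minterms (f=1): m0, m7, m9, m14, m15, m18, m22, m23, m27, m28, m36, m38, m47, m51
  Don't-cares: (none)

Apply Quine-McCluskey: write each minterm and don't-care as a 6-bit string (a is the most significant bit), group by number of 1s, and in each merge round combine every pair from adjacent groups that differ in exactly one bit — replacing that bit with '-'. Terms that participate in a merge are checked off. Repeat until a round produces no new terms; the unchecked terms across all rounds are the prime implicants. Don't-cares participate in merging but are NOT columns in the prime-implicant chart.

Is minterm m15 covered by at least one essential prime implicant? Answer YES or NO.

YES

size-2^0 implicants → 000000  000111(✓)  001001  001110(✓)  001111(✓)  010010(✓)  010110(✓)  010111(✓)  011011  011100  100100(✓)  100110(✓)  101111(✓)  110011
size-2^1 implicants → -01111  0-0111  00-111  00111-  010-10  01011-  1001-0
Unchecked terms (primes): -01111, 0-0111, 00-111, 000000, 001001, 00111-, 010-10, 01011-, 011011, 011100, 1001-0, 110011
Minterm coverage:
  m0 ⊆ 000000 [E]
  m7 ⊆ 0-0111,00-111
  m9 ⊆ 001001 [E]
  m14 ⊆ 00111- [E]
  m15 ⊆ -01111,00-111,00111-
  m18 ⊆ 010-10 [E]
  m22 ⊆ 010-10,01011-
  m23 ⊆ 0-0111,01011-
  m27 ⊆ 011011 [E]
  m28 ⊆ 011100 [E]
  m36 ⊆ 1001-0 [E]
  m38 ⊆ 1001-0 [E]
  m47 ⊆ -01111 [E]
  m51 ⊆ 110011 [E]
E = {-01111, 000000, 001001, 00111-, 010-10, 011011, 011100, 1001-0, 110011}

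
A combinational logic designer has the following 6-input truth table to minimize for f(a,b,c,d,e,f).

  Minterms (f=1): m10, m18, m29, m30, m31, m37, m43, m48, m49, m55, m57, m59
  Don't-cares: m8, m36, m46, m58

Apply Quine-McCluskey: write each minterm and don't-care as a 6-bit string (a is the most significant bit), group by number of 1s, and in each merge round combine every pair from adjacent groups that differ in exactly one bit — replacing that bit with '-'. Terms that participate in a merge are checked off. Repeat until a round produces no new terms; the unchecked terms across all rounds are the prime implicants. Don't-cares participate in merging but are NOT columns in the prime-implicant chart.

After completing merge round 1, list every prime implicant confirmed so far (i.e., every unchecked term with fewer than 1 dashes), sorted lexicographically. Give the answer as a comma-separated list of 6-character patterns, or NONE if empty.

size-2^0 implicants → 001000(✓)  001010(✓)  010010  011101(✓)  011110(✓)  011111(✓)  100100(✓)  100101(✓)  101011(✓)  101110  110000(✓)  110001(✓)  110111  111001(✓)  111010(✓)  111011(✓)
size-2^1 implicants → 0010-0  0111-1  01111-  1-1011  10010-  11-001  11000-  1110-1  11101-
Unchecked terms (primes): 0010-0, 010010, 0111-1, 01111-, 1-1011, 10010-, 101110, 11-001, 11000-, 110111, 1110-1, 11101-

010010, 101110, 110111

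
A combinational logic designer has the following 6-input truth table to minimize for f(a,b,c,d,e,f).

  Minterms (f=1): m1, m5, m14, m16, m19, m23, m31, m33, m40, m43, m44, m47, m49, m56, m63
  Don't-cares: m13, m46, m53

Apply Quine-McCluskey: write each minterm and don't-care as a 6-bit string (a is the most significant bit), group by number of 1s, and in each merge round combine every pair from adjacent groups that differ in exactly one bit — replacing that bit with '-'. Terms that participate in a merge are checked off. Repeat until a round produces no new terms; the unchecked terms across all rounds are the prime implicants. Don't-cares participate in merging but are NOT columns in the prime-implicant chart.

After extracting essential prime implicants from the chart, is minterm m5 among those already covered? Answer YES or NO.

NO

Round 0: 000001✓ 000101✓ 001101✓ 001110✓ 010000 010011✓ 010111✓ 011111✓ 100001✓ 101000✓ 101011✓ 101100✓ 101110✓ 101111✓ 110001✓ 110101✓ 111000✓ 111111✓
Round 1: -00001 -01110 -11111 00-101 000-01 01-111 010-11 1-0001 1-1000 1-1111 101-00 101-11 1011-0 10111- 110-01
PIs = {-00001, -01110, -11111, 00-101, 000-01, 01-111, 010-11, 010000, 1-0001, 1-1000, 1-1111, 101-00, 101-11, 1011-0, 10111-, 110-01}
Coverage chart:
  m1: -00001,000-01
  m5: 00-101,000-01
  m14: -01110 ←essential
  m16: 010000 ←essential
  m19: 010-11 ←essential
  m23: 01-111,010-11
  m31: -11111,01-111
  m33: -00001,1-0001
  m40: 1-1000,101-00
  m43: 101-11 ←essential
  m44: 101-00,1011-0
  m47: 1-1111,101-11,10111-
  m49: 1-0001,110-01
  m56: 1-1000 ←essential
  m63: -11111,1-1111
Essential: -01110, 010-11, 010000, 1-1000, 101-11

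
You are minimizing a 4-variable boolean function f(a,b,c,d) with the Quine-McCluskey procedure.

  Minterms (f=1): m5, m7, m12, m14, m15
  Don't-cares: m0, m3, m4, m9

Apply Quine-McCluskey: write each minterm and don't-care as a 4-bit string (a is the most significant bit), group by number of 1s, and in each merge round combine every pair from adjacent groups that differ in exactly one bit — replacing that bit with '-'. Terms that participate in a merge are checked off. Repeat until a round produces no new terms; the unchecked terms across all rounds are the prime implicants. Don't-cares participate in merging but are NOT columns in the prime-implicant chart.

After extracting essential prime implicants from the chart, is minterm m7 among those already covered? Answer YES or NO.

size-2^0 implicants → 0000(✓)  0011(✓)  0100(✓)  0101(✓)  0111(✓)  1001  1100(✓)  1110(✓)  1111(✓)
size-2^1 implicants → -100  -111  0-00  0-11  01-1  010-  11-0  111-
Unchecked terms (primes): -100, -111, 0-00, 0-11, 01-1, 010-, 1001, 11-0, 111-
Minterm coverage:
  m5 ⊆ 01-1,010-
  m7 ⊆ -111,0-11,01-1
  m12 ⊆ -100,11-0
  m14 ⊆ 11-0,111-
  m15 ⊆ -111,111-
(no essential prime implicants)

NO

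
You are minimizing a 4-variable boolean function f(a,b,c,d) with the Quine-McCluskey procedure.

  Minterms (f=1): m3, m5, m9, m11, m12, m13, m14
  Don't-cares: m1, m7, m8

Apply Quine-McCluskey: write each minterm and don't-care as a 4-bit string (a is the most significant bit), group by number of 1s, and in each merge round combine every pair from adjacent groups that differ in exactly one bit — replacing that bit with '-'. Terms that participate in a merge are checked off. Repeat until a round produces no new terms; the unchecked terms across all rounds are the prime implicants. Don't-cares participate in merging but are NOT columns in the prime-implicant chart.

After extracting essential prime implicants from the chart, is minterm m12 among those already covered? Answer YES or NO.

YES

Round 0: 0001✓ 0011✓ 0101✓ 0111✓ 1000✓ 1001✓ 1011✓ 1100✓ 1101✓ 1110✓
Round 1: -001✓ -011✓ -101✓ 0-01✓ 0-11✓ 00-1✓ 01-1✓ 1-00✓ 1-01✓ 10-1✓ 100-✓ 11-0 110-✓
Round 2: --01 -0-1 0--1 1-0-
PIs = {--01, -0-1, 0--1, 1-0-, 11-0}
Coverage chart:
  m3: -0-1,0--1
  m5: --01,0--1
  m9: --01,-0-1,1-0-
  m11: -0-1 ←essential
  m12: 1-0-,11-0
  m13: --01,1-0-
  m14: 11-0 ←essential
Essential: -0-1, 11-0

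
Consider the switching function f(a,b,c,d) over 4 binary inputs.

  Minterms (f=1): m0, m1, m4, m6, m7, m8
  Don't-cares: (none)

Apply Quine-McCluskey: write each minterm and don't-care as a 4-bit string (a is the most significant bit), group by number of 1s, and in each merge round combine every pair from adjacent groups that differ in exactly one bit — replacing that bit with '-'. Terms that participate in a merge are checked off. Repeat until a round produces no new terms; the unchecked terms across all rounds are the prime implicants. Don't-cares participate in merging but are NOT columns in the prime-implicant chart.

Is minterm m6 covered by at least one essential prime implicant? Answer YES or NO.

size-2^0 implicants → 0000(✓)  0001(✓)  0100(✓)  0110(✓)  0111(✓)  1000(✓)
size-2^1 implicants → -000  0-00  000-  01-0  011-
Unchecked terms (primes): -000, 0-00, 000-, 01-0, 011-
Minterm coverage:
  m0 ⊆ -000,0-00,000-
  m1 ⊆ 000- [E]
  m4 ⊆ 0-00,01-0
  m6 ⊆ 01-0,011-
  m7 ⊆ 011- [E]
  m8 ⊆ -000 [E]
E = {-000, 000-, 011-}

YES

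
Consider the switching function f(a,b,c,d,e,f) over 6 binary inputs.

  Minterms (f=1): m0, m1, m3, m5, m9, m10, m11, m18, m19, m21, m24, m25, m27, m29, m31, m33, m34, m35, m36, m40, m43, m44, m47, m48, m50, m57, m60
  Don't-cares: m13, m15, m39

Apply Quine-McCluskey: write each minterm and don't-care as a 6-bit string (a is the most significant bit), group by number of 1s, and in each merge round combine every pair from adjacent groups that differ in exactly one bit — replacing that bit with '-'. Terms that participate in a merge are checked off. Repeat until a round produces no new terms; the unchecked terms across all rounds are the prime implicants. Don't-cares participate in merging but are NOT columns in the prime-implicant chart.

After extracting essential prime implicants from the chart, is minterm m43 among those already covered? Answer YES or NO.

Round 0: 000000✓ 000001✓ 000011✓ 000101✓ 001001✓ 001010✓ 001011✓ 001101✓ 001111✓ 010010✓ 010011✓ 010101✓ 011000✓ 011001✓ 011011✓ 011101✓ 011111✓ 100001✓ 100010✓ 100011✓ 100100✓ 100111✓ 101000✓ 101011✓ 101100✓ 101111✓ 110000✓ 110010✓ 111001✓ 111100✓
Round 1: -00001✓ -00011✓ -01011✓ -01111✓ -10010 -11001 0-0011✓ 0-0101✓ 0-1001✓ 0-1011✓ 0-1101✓ 0-1111✓ 00-001✓ 00-011✓ 00-101✓ 000-01✓ 0000-1✓ 00000- 001-01✓ 001-11✓ 0010-1✓ 00101- 0011-1✓ 01-011✓ 01-101✓ 01001- 011-01✓ 011-11✓ 0110-1✓ 01100- 0111-1✓ 1-0010 1-1100 10-011✓ 10-100 10-111✓ 100-11✓ 1000-1✓ 10001- 101-00 101-11✓ 1100-0
Round 2: -0-011 -000-1 -01-11 0--011 0--101 0-1-01✓ 0-1-11✓ 0-10-1✓ 0-11-1✓ 00--01 00-0-1 001--1✓ 011--1✓ 10--11
Round 3: 0-1--1
PIs = {-0-011, -000-1, -01-11, -10010, -11001, 0--011, 0--101, 0-1--1, 00--01, 00-0-1, 00000-, 00101-, 01001-, 01100-, 1-0010, 1-1100, 10--11, 10-100, 10001-, 101-00, 1100-0}
Coverage chart:
  m0: 00000- ←essential
  m1: -000-1,00--01,00-0-1,00000-
  m3: -0-011,-000-1,0--011,00-0-1
  m5: 0--101,00--01
  m9: 0-1--1,00--01,00-0-1
  m10: 00101- ←essential
  m11: -0-011,-01-11,0--011,0-1--1,00-0-1,00101-
  m18: -10010,01001-
  m19: 0--011,01001-
  m21: 0--101 ←essential
  m24: 01100- ←essential
  m25: -11001,0-1--1,01100-
  m27: 0--011,0-1--1
  m29: 0--101,0-1--1
  m31: 0-1--1 ←essential
  m33: -000-1 ←essential
  m34: 1-0010,10001-
  m35: -0-011,-000-1,10--11,10001-
  m36: 10-100 ←essential
  m40: 101-00 ←essential
  m43: -0-011,-01-11,10--11
  m44: 1-1100,10-100,101-00
  m47: -01-11,10--11
  m48: 1100-0 ←essential
  m50: -10010,1-0010,1100-0
  m57: -11001 ←essential
  m60: 1-1100 ←essential
Essential: -000-1, -11001, 0--101, 0-1--1, 00000-, 00101-, 01100-, 1-1100, 10-100, 101-00, 1100-0

NO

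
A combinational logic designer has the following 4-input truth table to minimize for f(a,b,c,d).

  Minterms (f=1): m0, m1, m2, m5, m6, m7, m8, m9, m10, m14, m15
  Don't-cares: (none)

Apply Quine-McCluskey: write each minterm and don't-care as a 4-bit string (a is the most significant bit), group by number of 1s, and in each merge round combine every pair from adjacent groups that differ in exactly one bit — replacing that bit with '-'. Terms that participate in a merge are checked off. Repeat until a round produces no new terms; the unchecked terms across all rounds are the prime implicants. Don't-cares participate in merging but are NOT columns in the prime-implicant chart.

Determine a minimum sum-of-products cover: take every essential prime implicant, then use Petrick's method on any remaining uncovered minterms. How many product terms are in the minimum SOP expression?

4

Round 0: 0000✓ 0001✓ 0010✓ 0101✓ 0110✓ 0111✓ 1000✓ 1001✓ 1010✓ 1110✓ 1111✓
Round 1: -000✓ -001✓ -010✓ -110✓ -111✓ 0-01 0-10✓ 00-0✓ 000-✓ 01-1 011-✓ 1-10✓ 10-0✓ 100-✓ 111-✓
Round 2: --10 -0-0 -00- -11-
PIs = {--10, -0-0, -00-, -11-, 0-01, 01-1}
Coverage chart:
  m0: -0-0,-00-
  m1: -00-,0-01
  m2: --10,-0-0
  m5: 0-01,01-1
  m6: --10,-11-
  m7: -11-,01-1
  m8: -0-0,-00-
  m9: -00- ←essential
  m10: --10,-0-0
  m14: --10,-11-
  m15: -11- ←essential
Essential: -00-, -11-
Petrick residual → --10, 0-01
Min cover (4 terms): cd' + b'c' + bc + a'c'd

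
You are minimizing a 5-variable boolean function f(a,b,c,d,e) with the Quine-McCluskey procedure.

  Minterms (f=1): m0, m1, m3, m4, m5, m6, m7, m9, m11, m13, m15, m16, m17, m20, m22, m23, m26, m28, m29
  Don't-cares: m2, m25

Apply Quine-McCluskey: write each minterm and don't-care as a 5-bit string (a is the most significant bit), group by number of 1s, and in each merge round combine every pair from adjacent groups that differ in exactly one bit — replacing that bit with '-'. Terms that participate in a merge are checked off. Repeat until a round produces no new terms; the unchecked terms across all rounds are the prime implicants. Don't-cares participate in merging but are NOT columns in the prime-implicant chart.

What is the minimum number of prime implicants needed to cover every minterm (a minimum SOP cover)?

Round 0: 00000✓ 00001✓ 00010✓ 00011✓ 00100✓ 00101✓ 00110✓ 00111✓ 01001✓ 01011✓ 01101✓ 01111✓ 10000✓ 10001✓ 10100✓ 10110✓ 10111✓ 11001✓ 11010 11100✓ 11101✓
Round 1: -0000✓ -0001✓ -0100✓ -0110✓ -0111✓ -1001✓ -1101✓ 0-001✓ 0-011✓ 0-101✓ 0-111✓ 00-00✓ 00-01✓ 00-10✓ 00-11✓ 000-0✓ 000-1✓ 0000-✓ 0001-✓ 001-0✓ 001-1✓ 0010-✓ 0011-✓ 01-01✓ 01-11✓ 010-1✓ 011-1✓ 1-001✓ 1-100 10-00✓ 1000-✓ 101-0✓ 1011-✓ 11-01✓ 1110-
Round 2: --001 -0-00 -000- -01-0 -011- -1-01 0--01✓ 0--11✓ 0-0-1✓ 0-1-1✓ 00--0✓ 00--1✓ 00-0-✓ 00-1-✓ 000--✓ 001--✓ 01--1✓
Round 3: 0---1 00---
PIs = {--001, -0-00, -000-, -01-0, -011-, -1-01, 0---1, 00---, 1-100, 11010, 1110-}
Coverage chart:
  m0: -0-00,-000-,00---
  m1: --001,-000-,0---1,00---
  m3: 0---1,00---
  m4: -0-00,-01-0,00---
  m5: 0---1,00---
  m6: -01-0,-011-,00---
  m7: -011-,0---1,00---
  m9: --001,-1-01,0---1
  m11: 0---1 ←essential
  m13: -1-01,0---1
  m15: 0---1 ←essential
  m16: -0-00,-000-
  m17: --001,-000-
  m20: -0-00,-01-0,1-100
  m22: -01-0,-011-
  m23: -011- ←essential
  m26: 11010 ←essential
  m28: 1-100,1110-
  m29: -1-01,1110-
Essential: -011-, 0---1, 11010
Petrick residual → --001, -0-00, 1110-
Min cover (6 terms): c'd'e + b'd'e' + b'cd + a'e + abc'de' + abcd'

6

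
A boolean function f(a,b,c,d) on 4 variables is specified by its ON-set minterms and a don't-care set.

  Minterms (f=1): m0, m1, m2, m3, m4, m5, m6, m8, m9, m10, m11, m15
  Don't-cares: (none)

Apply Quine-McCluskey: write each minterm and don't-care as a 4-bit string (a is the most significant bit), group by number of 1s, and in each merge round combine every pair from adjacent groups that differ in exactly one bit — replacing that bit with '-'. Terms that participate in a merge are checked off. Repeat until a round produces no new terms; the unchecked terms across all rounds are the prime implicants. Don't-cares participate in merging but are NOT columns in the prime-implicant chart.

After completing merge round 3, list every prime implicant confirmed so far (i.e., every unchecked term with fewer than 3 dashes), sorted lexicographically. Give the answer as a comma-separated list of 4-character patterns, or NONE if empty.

Round 0: 0000✓ 0001✓ 0010✓ 0011✓ 0100✓ 0101✓ 0110✓ 1000✓ 1001✓ 1010✓ 1011✓ 1111✓
Round 1: -000✓ -001✓ -010✓ -011✓ 0-00✓ 0-01✓ 0-10✓ 00-0✓ 00-1✓ 000-✓ 001-✓ 01-0✓ 010-✓ 1-11 10-0✓ 10-1✓ 100-✓ 101-✓
Round 2: -0-0✓ -0-1✓ -00-✓ -01-✓ 0--0 0-0- 00--✓ 10--✓
Round 3: -0--
PIs = {-0--, 0--0, 0-0-, 1-11}

0--0, 0-0-, 1-11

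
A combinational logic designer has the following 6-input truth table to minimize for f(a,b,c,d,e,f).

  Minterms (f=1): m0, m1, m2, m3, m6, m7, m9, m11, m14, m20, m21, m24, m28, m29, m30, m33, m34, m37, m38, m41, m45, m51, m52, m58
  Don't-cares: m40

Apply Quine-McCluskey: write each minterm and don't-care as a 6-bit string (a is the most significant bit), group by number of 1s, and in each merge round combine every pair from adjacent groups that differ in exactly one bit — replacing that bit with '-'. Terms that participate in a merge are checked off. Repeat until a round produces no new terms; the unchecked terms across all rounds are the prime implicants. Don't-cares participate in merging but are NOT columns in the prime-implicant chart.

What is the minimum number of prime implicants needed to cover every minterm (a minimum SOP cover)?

[col 0] 000000*, 000001*, 000010*, 000011*, 000110*, 000111*, 001001*, 001011*, 001110*, 010100*, 010101*, 011000*, 011100*, 011101*, 011110*, 100001*, 100010*, 100101*, 100110*, 101000*, 101001*, 101101*, 110011, 110100*, 111010
[col 1] -00001*, -00010*, -00110*, -01001*, -10100, 0-1110, 00-001*, 00-011*, 00-110, 000-10*, 000-11*, 0000-0*, 0000-1*, 00000-*, 00001-*, 00011-*, 0010-1*, 01-100*, 01-101*, 01010-*, 011-00, 0111-0, 01110-*, 10-001*, 10-101*, 100-01*, 100-10*, 101-01*, 10100-
[col 2] -0-001, -00-10, 00-0-1, 000-1-, 0000--, 01-10-, 10--01
Prime implicants: -0-001, -00-10, -10100, 0-1110, 00-0-1, 00-110, 000-1-, 0000--, 01-10-, 011-00, 0111-0, 10--01, 10100-, 110011, 111010
PI chart (minterm → PIs covering it):
  0 | 0000--  (sole → essential)
  1 | -0-001,00-0-1,0000--
  2 | -00-10,000-1-,0000--
  3 | 00-0-1,000-1-,0000--
  6 | -00-10,00-110,000-1-
  7 | 000-1-  (sole → essential)
  9 | -0-001,00-0-1
  11 | 00-0-1  (sole → essential)
  14 | 0-1110,00-110
  20 | -10100,01-10-
  21 | 01-10-  (sole → essential)
  24 | 011-00  (sole → essential)
  28 | 01-10-,011-00,0111-0
  29 | 01-10-  (sole → essential)
  30 | 0-1110,0111-0
  33 | -0-001,10--01
  34 | -00-10  (sole → essential)
  37 | 10--01  (sole → essential)
  38 | -00-10  (sole → essential)
  41 | -0-001,10--01,10100-
  45 | 10--01  (sole → essential)
  51 | 110011  (sole → essential)
  52 | -10100  (sole → essential)
  58 | 111010  (sole → essential)
Essential prime implicants: -00-10, -10100, 00-0-1, 000-1-, 0000--, 01-10-, 011-00, 10--01, 110011, 111010
Petrick residual → 0-1110
Minimum SOP uses 11 PIs: b'c'ef' + bc'de'f' + a'cdef' + a'b'd'f + a'b'c'e + a'b'c'd' + a'bde' + a'bce'f' + ab'e'f + abc'd'ef + abcd'ef'

11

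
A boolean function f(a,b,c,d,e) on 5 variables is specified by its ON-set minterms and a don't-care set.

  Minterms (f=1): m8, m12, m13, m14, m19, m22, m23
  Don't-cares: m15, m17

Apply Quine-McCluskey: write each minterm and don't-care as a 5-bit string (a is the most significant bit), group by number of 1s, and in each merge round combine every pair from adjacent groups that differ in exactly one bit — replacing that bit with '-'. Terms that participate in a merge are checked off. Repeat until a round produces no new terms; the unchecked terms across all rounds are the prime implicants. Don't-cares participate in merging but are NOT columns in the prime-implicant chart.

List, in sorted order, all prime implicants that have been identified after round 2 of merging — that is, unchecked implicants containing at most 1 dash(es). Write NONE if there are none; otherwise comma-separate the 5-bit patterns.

01-00, 10-11, 100-1, 1011-

size-2^0 implicants → 01000(✓)  01100(✓)  01101(✓)  01110(✓)  01111(✓)  10001(✓)  10011(✓)  10110(✓)  10111(✓)
size-2^1 implicants → 01-00  011-0(✓)  011-1(✓)  0110-(✓)  0111-(✓)  10-11  100-1  1011-
size-2^2 implicants → 011--
Unchecked terms (primes): 01-00, 011--, 10-11, 100-1, 1011-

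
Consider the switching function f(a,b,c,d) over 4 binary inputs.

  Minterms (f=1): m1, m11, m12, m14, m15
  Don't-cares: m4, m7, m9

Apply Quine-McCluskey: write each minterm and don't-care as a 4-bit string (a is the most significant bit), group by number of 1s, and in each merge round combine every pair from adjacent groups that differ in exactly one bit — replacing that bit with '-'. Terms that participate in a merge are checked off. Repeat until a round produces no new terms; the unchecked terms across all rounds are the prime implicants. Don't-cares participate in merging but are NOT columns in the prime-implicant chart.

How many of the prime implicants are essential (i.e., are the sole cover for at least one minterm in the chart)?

1

[col 0] 0001*, 0100*, 0111*, 1001*, 1011*, 1100*, 1110*, 1111*
[col 1] -001, -100, -111, 1-11, 10-1, 11-0, 111-
Prime implicants: -001, -100, -111, 1-11, 10-1, 11-0, 111-
PI chart (minterm → PIs covering it):
  1 | -001  (sole → essential)
  11 | 1-11,10-1
  12 | -100,11-0
  14 | 11-0,111-
  15 | -111,1-11,111-
Essential prime implicants: -001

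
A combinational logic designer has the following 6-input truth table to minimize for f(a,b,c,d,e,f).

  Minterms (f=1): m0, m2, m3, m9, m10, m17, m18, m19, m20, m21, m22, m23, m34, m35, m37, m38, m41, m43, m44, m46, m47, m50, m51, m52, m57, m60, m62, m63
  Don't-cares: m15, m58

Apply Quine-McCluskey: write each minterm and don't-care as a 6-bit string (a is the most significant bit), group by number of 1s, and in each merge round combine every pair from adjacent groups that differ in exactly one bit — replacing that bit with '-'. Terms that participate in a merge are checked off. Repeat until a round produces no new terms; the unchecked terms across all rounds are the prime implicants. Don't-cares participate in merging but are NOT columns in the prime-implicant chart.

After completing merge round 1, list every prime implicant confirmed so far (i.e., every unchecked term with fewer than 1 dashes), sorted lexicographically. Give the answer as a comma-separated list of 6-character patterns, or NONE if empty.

100101

size-2^0 implicants → 000000(✓)  000010(✓)  000011(✓)  001001(✓)  001010(✓)  001111(✓)  010001(✓)  010010(✓)  010011(✓)  010100(✓)  010101(✓)  010110(✓)  010111(✓)  100010(✓)  100011(✓)  100101  100110(✓)  101001(✓)  101011(✓)  101100(✓)  101110(✓)  101111(✓)  110010(✓)  110011(✓)  110100(✓)  111001(✓)  111010(✓)  111100(✓)  111110(✓)  111111(✓)
size-2^1 implicants → -00010(✓)  -00011(✓)  -01001  -01111  -10010(✓)  -10011(✓)  -10100  0-0010(✓)  0-0011(✓)  00-010  0000-0  00001-(✓)  010-01(✓)  010-10(✓)  010-11(✓)  0100-1(✓)  01001-(✓)  0101-0(✓)  0101-1(✓)  01010-(✓)  01011-(✓)  1-0010(✓)  1-0011(✓)  1-1001  1-1100(✓)  1-1110(✓)  1-1111(✓)  10-011  10-110  100-10  10001-(✓)  101-11  1010-1  1011-0(✓)  10111-(✓)  11-010  11-100  11001-(✓)  111-10  1111-0(✓)  11111-(✓)
size-2^2 implicants → --0010(✓)  --0011(✓)  -0001-(✓)  -1001-(✓)  0-001-(✓)  010--1  010-1-  0101--  1-001-(✓)  1-11-0  1-111-
size-2^3 implicants → --001-
Unchecked terms (primes): --001-, -01001, -01111, -10100, 00-010, 0000-0, 010--1, 010-1-, 0101--, 1-1001, 1-11-0, 1-111-, 10-011, 10-110, 100-10, 100101, 101-11, 1010-1, 11-010, 11-100, 111-10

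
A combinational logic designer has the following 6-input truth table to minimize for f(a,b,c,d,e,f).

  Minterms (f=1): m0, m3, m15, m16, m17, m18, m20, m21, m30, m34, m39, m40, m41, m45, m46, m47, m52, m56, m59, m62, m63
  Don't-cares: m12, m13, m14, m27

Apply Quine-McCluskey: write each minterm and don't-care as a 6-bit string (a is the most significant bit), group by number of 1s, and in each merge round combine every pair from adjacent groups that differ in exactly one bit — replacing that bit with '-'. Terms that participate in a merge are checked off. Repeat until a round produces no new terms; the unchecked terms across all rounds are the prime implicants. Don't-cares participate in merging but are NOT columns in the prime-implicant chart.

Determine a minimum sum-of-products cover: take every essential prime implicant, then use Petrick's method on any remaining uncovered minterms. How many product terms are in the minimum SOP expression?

Round 0: 000000✓ 000011 001100✓ 001101✓ 001110✓ 001111✓ 010000✓ 010001✓ 010010✓ 010100✓ 010101✓ 011011✓ 011110✓ 100010 100111✓ 101000✓ 101001✓ 101101✓ 101110✓ 101111✓ 110100✓ 111000✓ 111011✓ 111110✓ 111111✓
Round 1: -01101✓ -01110✓ -01111✓ -10100 -11011 -11110✓ 0-0000 0-1110✓ 0011-0✓ 0011-1✓ 00110-✓ 00111-✓ 010-00✓ 010-01✓ 0100-0 01000-✓ 01010-✓ 1-1000 1-1110✓ 1-1111✓ 10-111 101-01 10100- 1011-1✓ 10111-✓ 111-11 11111-✓
Round 2: --1110 -011-1 -0111- 0011-- 010-0- 1-111-
PIs = {--1110, -011-1, -0111-, -10100, -11011, 0-0000, 000011, 0011--, 010-0-, 0100-0, 1-1000, 1-111-, 10-111, 100010, 101-01, 10100-, 111-11}
Coverage chart:
  m0: 0-0000 ←essential
  m3: 000011 ←essential
  m15: -011-1,-0111-,0011--
  m16: 0-0000,010-0-,0100-0
  m17: 010-0- ←essential
  m18: 0100-0 ←essential
  m20: -10100,010-0-
  m21: 010-0- ←essential
  m30: --1110 ←essential
  m34: 100010 ←essential
  m39: 10-111 ←essential
  m40: 1-1000,10100-
  m41: 101-01,10100-
  m45: -011-1,101-01
  m46: --1110,-0111-,1-111-
  m47: -011-1,-0111-,1-111-,10-111
  m52: -10100 ←essential
  m56: 1-1000 ←essential
  m59: -11011,111-11
  m62: --1110,1-111-
  m63: 1-111-,111-11
Essential: --1110, -10100, 0-0000, 000011, 010-0-, 0100-0, 1-1000, 10-111, 100010
Petrick residual → -011-1, 101-01, 111-11
Min cover (12 terms): cdef' + b'cdf + bc'de'f' + a'c'd'e'f' + a'b'c'd'ef + a'bc'e' + a'bc'd'f' + acd'e'f' + ab'def + ab'c'd'ef' + ab'ce'f + abcef

12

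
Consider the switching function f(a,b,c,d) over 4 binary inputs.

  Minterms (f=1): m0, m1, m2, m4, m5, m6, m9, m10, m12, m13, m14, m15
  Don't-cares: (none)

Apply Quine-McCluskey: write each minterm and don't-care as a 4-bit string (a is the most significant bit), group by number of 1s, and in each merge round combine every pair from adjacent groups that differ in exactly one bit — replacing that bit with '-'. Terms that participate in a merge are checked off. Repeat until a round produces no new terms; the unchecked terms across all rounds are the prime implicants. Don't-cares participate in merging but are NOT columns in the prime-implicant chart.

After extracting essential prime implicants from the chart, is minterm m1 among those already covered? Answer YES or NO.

YES

[col 0] 0000*, 0001*, 0010*, 0100*, 0101*, 0110*, 1001*, 1010*, 1100*, 1101*, 1110*, 1111*
[col 1] -001*, -010*, -100*, -101*, -110*, 0-00*, 0-01*, 0-10*, 00-0*, 000-*, 01-0*, 010-*, 1-01*, 1-10*, 11-0*, 11-1*, 110-*, 111-*
[col 2] --01, --10, -1-0, -10-, 0--0, 0-0-, 11--
Prime implicants: --01, --10, -1-0, -10-, 0--0, 0-0-, 11--
PI chart (minterm → PIs covering it):
  0 | 0--0,0-0-
  1 | --01,0-0-
  2 | --10,0--0
  4 | -1-0,-10-,0--0,0-0-
  5 | --01,-10-,0-0-
  6 | --10,-1-0,0--0
  9 | --01  (sole → essential)
  10 | --10  (sole → essential)
  12 | -1-0,-10-,11--
  13 | --01,-10-,11--
  14 | --10,-1-0,11--
  15 | 11--  (sole → essential)
Essential prime implicants: --01, --10, 11--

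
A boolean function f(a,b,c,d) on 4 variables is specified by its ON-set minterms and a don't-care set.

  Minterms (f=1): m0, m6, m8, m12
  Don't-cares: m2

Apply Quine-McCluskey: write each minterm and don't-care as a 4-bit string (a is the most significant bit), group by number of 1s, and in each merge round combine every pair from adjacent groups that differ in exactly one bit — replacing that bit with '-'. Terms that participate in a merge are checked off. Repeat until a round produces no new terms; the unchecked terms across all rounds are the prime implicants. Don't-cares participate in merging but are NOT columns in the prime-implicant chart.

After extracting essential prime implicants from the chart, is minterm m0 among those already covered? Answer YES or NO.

NO

size-2^0 implicants → 0000(✓)  0010(✓)  0110(✓)  1000(✓)  1100(✓)
size-2^1 implicants → -000  0-10  00-0  1-00
Unchecked terms (primes): -000, 0-10, 00-0, 1-00
Minterm coverage:
  m0 ⊆ -000,00-0
  m6 ⊆ 0-10 [E]
  m8 ⊆ -000,1-00
  m12 ⊆ 1-00 [E]
E = {0-10, 1-00}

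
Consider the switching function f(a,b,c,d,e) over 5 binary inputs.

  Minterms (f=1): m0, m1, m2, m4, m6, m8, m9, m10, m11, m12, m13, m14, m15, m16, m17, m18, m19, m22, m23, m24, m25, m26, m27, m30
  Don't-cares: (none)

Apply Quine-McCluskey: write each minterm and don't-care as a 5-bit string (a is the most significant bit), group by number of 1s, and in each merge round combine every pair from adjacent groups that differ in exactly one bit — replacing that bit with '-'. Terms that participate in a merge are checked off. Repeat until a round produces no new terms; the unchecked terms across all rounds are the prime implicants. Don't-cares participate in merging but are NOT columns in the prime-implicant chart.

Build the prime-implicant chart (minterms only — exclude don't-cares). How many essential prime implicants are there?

size-2^0 implicants → 00000(✓)  00001(✓)  00010(✓)  00100(✓)  00110(✓)  01000(✓)  01001(✓)  01010(✓)  01011(✓)  01100(✓)  01101(✓)  01110(✓)  01111(✓)  10000(✓)  10001(✓)  10010(✓)  10011(✓)  10110(✓)  10111(✓)  11000(✓)  11001(✓)  11010(✓)  11011(✓)  11110(✓)
size-2^1 implicants → -0000(✓)  -0001(✓)  -0010(✓)  -0110(✓)  -1000(✓)  -1001(✓)  -1010(✓)  -1011(✓)  -1110(✓)  0-000(✓)  0-001(✓)  0-010(✓)  0-100(✓)  0-110(✓)  00-00(✓)  00-10(✓)  000-0(✓)  0000-(✓)  001-0(✓)  01-00(✓)  01-01(✓)  01-10(✓)  01-11(✓)  010-0(✓)  010-1(✓)  0100-(✓)  0101-(✓)  011-0(✓)  011-1(✓)  0110-(✓)  0111-(✓)  1-000(✓)  1-001(✓)  1-010(✓)  1-011(✓)  1-110(✓)  10-10(✓)  10-11(✓)  100-0(✓)  100-1(✓)  1000-(✓)  1001-(✓)  1011-(✓)  11-10(✓)  110-0(✓)  110-1(✓)  1100-(✓)  1101-(✓)
size-2^2 implicants → --000(✓)  --001(✓)  --010(✓)  --110(✓)  -0-10(✓)  -00-0(✓)  -000-(✓)  -1-10(✓)  -10-0(✓)  -10-1(✓)  -100-(✓)  -101-(✓)  0--00(✓)  0--10(✓)  0-0-0(✓)  0-00-(✓)  0-1-0(✓)  00--0(✓)  01--0(✓)  01--1(✓)  01-0-(✓)  01-1-(✓)  010--(✓)  011--(✓)  1--10(✓)  1-0-0(✓)  1-0-1(✓)  1-00-(✓)  1-01-(✓)  10-1-  100--(✓)  110--(✓)
size-2^3 implicants → ---10  --0-0  --00-  -10--  0---0  01---  1-0--
Unchecked terms (primes): ---10, --0-0, --00-, -10--, 0---0, 01---, 1-0--, 10-1-
Minterm coverage:
  m0 ⊆ --0-0,--00-,0---0
  m1 ⊆ --00- [E]
  m2 ⊆ ---10,--0-0,0---0
  m4 ⊆ 0---0 [E]
  m6 ⊆ ---10,0---0
  m8 ⊆ --0-0,--00-,-10--,0---0,01---
  m9 ⊆ --00-,-10--,01---
  m10 ⊆ ---10,--0-0,-10--,0---0,01---
  m11 ⊆ -10--,01---
  m12 ⊆ 0---0,01---
  m13 ⊆ 01--- [E]
  m14 ⊆ ---10,0---0,01---
  m15 ⊆ 01--- [E]
  m16 ⊆ --0-0,--00-,1-0--
  m17 ⊆ --00-,1-0--
  m18 ⊆ ---10,--0-0,1-0--,10-1-
  m19 ⊆ 1-0--,10-1-
  m22 ⊆ ---10,10-1-
  m23 ⊆ 10-1- [E]
  m24 ⊆ --0-0,--00-,-10--,1-0--
  m25 ⊆ --00-,-10--,1-0--
  m26 ⊆ ---10,--0-0,-10--,1-0--
  m27 ⊆ -10--,1-0--
  m30 ⊆ ---10 [E]
E = {---10, --00-, 0---0, 01---, 10-1-}

5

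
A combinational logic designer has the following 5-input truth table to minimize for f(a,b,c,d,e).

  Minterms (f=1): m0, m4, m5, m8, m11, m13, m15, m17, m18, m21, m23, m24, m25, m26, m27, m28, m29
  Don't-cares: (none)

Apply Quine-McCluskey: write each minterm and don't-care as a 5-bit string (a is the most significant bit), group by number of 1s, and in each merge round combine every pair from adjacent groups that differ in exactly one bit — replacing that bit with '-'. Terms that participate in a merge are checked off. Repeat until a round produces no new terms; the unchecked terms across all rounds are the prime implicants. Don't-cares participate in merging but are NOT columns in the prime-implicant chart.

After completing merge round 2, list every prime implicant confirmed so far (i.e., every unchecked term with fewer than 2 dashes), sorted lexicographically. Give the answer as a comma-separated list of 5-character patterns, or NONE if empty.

size-2^0 implicants → 00000(✓)  00100(✓)  00101(✓)  01000(✓)  01011(✓)  01101(✓)  01111(✓)  10001(✓)  10010(✓)  10101(✓)  10111(✓)  11000(✓)  11001(✓)  11010(✓)  11011(✓)  11100(✓)  11101(✓)
size-2^1 implicants → -0101(✓)  -1000  -1011  -1101(✓)  0-000  0-101(✓)  00-00  0010-  01-11  011-1  1-001(✓)  1-010  1-101(✓)  10-01(✓)  101-1  11-00(✓)  11-01(✓)  110-0(✓)  110-1(✓)  1100-(✓)  1101-(✓)  1110-(✓)
size-2^2 implicants → --101  1--01  11-0-  110--
Unchecked terms (primes): --101, -1000, -1011, 0-000, 00-00, 0010-, 01-11, 011-1, 1--01, 1-010, 101-1, 11-0-, 110--

-1000, -1011, 0-000, 00-00, 0010-, 01-11, 011-1, 1-010, 101-1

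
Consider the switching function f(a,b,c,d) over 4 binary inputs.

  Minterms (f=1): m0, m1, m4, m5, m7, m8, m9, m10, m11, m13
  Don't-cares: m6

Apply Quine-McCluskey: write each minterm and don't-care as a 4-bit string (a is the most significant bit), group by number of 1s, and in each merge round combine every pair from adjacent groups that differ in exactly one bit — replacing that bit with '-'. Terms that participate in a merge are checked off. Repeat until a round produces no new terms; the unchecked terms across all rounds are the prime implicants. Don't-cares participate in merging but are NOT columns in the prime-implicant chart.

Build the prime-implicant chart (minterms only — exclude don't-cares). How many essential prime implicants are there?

3

size-2^0 implicants → 0000(✓)  0001(✓)  0100(✓)  0101(✓)  0110(✓)  0111(✓)  1000(✓)  1001(✓)  1010(✓)  1011(✓)  1101(✓)
size-2^1 implicants → -000(✓)  -001(✓)  -101(✓)  0-00(✓)  0-01(✓)  000-(✓)  01-0(✓)  01-1(✓)  010-(✓)  011-(✓)  1-01(✓)  10-0(✓)  10-1(✓)  100-(✓)  101-(✓)
size-2^2 implicants → --01  -00-  0-0-  01--  10--
Unchecked terms (primes): --01, -00-, 0-0-, 01--, 10--
Minterm coverage:
  m0 ⊆ -00-,0-0-
  m1 ⊆ --01,-00-,0-0-
  m4 ⊆ 0-0-,01--
  m5 ⊆ --01,0-0-,01--
  m7 ⊆ 01-- [E]
  m8 ⊆ -00-,10--
  m9 ⊆ --01,-00-,10--
  m10 ⊆ 10-- [E]
  m11 ⊆ 10-- [E]
  m13 ⊆ --01 [E]
E = {--01, 01--, 10--}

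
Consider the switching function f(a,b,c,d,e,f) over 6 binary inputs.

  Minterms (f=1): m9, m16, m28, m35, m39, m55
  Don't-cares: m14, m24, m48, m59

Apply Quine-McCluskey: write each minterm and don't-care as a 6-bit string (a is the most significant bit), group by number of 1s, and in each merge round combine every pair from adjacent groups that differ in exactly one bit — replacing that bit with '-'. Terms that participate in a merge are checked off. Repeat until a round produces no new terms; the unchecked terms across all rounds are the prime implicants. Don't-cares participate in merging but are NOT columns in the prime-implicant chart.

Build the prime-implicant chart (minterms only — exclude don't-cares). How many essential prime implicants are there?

4

size-2^0 implicants → 001001  001110  010000(✓)  011000(✓)  011100(✓)  100011(✓)  100111(✓)  110000(✓)  110111(✓)  111011
size-2^1 implicants → -10000  01-000  011-00  1-0111  100-11
Unchecked terms (primes): -10000, 001001, 001110, 01-000, 011-00, 1-0111, 100-11, 111011
Minterm coverage:
  m9 ⊆ 001001 [E]
  m16 ⊆ -10000,01-000
  m28 ⊆ 011-00 [E]
  m35 ⊆ 100-11 [E]
  m39 ⊆ 1-0111,100-11
  m55 ⊆ 1-0111 [E]
E = {001001, 011-00, 1-0111, 100-11}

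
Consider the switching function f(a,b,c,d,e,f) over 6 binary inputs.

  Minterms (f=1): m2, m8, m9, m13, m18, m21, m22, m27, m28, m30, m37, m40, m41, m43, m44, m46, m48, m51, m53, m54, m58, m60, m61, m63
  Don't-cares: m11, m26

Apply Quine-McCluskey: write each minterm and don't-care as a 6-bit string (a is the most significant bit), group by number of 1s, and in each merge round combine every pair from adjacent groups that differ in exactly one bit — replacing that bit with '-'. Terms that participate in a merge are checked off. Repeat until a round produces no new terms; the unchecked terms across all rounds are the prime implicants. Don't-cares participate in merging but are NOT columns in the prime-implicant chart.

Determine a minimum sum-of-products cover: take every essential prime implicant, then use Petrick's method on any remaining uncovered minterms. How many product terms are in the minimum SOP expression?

[col 0] 000010*, 001000*, 001001*, 001011*, 001101*, 010010*, 010101*, 010110*, 011010*, 011011*, 011100*, 011110*, 100101*, 101000*, 101001*, 101011*, 101100*, 101110*, 110000, 110011, 110101*, 110110*, 111010*, 111100*, 111101*, 111111*
[col 1] -01000*, -01001*, -01011*, -10101, -10110, -11010, -11100, 0-0010, 0-1011, 001-01, 0010-1*, 00100-*, 01-010*, 01-110*, 010-10*, 011-10*, 01101-, 0111-0, 1-0101, 1-1100, 101-00, 1010-1*, 10100-*, 1011-0, 11-101, 1111-1, 11110-
[col 2] -010-1, -0100-, 01--10
Prime implicants: -010-1, -0100-, -10101, -10110, -11010, -11100, 0-0010, 0-1011, 001-01, 01--10, 01101-, 0111-0, 1-0101, 1-1100, 101-00, 1011-0, 11-101, 110000, 110011, 1111-1, 11110-
PI chart (minterm → PIs covering it):
  2 | 0-0010  (sole → essential)
  8 | -0100-  (sole → essential)
  9 | -010-1,-0100-,001-01
  13 | 001-01  (sole → essential)
  18 | 0-0010,01--10
  21 | -10101  (sole → essential)
  22 | -10110,01--10
  27 | 0-1011,01101-
  28 | -11100,0111-0
  30 | 01--10,0111-0
  37 | 1-0101  (sole → essential)
  40 | -0100-,101-00
  41 | -010-1,-0100-
  43 | -010-1  (sole → essential)
  44 | 1-1100,101-00,1011-0
  46 | 1011-0  (sole → essential)
  48 | 110000  (sole → essential)
  51 | 110011  (sole → essential)
  53 | -10101,1-0101,11-101
  54 | -10110  (sole → essential)
  58 | -11010  (sole → essential)
  60 | -11100,1-1100,11110-
  61 | 11-101,1111-1,11110-
  63 | 1111-1  (sole → essential)
Essential prime implicants: -010-1, -0100-, -10101, -10110, -11010, 0-0010, 001-01, 1-0101, 1011-0, 110000, 110011, 1111-1
Petrick residual → -11100, 0-1011, 01--10
Minimum SOP uses 15 PIs: b'cd'f + b'cd'e' + bc'de'f + bc'def' + bcd'ef' + bcde'f' + a'c'd'ef' + a'cd'ef + a'b'ce'f + a'bef' + ac'de'f + ab'cdf' + abc'd'e'f' + abc'd'ef + abcdf

15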